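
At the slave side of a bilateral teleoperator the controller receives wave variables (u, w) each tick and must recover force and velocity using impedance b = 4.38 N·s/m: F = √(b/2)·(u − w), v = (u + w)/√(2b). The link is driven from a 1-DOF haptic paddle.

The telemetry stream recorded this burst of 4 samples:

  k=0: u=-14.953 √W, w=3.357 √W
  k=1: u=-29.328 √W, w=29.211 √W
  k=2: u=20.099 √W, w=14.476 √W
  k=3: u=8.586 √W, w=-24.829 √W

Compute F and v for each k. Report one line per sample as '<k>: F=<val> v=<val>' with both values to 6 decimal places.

0: F=-27.096326 v=-3.917925
1: F=-86.629809 v=-0.039531
2: F=8.321280 v=11.681810
3: F=49.449684 v=-5.488001

k=0: u−w=-18.310000, u+w=-11.596000; √(b/2)=1.479865, √(2b)=2.959730; F=1.479865×(-18.31)=-27.096326, v=-11.596000/2.959730=-3.917925
k=1: u−w=-58.539000, u+w=-0.117000; √(b/2)=1.479865, √(2b)=2.959730; F=1.479865×(-58.539)=-86.629809, v=-0.117000/2.959730=-0.039531
k=2: u−w=5.623000, u+w=34.575000; √(b/2)=1.479865, √(2b)=2.959730; F=1.479865×5.623=8.321280, v=34.575000/2.959730=11.681810
k=3: u−w=33.415000, u+w=-16.243000; √(b/2)=1.479865, √(2b)=2.959730; F=1.479865×33.415=49.449684, v=-16.243000/2.959730=-5.488001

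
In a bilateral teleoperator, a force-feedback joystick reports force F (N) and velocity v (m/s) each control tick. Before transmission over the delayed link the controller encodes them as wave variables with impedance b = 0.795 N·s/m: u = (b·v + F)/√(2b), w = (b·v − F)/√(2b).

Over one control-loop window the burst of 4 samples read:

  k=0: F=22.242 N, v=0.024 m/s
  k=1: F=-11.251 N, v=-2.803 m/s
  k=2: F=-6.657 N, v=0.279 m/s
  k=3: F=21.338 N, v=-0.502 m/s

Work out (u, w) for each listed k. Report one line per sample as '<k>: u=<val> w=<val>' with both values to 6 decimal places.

0: u=17.654185 w=-17.623922
1: u=-10.689848 w=7.155399
2: u=-5.103442 w=5.455247
3: u=16.605636 w=-17.238634

k=0: b·v=0.795×0.024=0.019080; √(2b)=1.260952; u=(0.019080+22.242)/1.260952=17.654185, w=(0.019080−22.242)/1.260952=-17.623922
k=1: b·v=0.795×(-2.803)=-2.228385; √(2b)=1.260952; u=(-2.228385+(-11.251))/1.260952=-10.689848, w=(-2.228385−(-11.251))/1.260952=7.155399
k=2: b·v=0.795×0.279=0.221805; √(2b)=1.260952; u=(0.221805+(-6.657))/1.260952=-5.103442, w=(0.221805−(-6.657))/1.260952=5.455247
k=3: b·v=0.795×(-0.502)=-0.399090; √(2b)=1.260952; u=(-0.399090+21.338)/1.260952=16.605636, w=(-0.399090−21.338)/1.260952=-17.238634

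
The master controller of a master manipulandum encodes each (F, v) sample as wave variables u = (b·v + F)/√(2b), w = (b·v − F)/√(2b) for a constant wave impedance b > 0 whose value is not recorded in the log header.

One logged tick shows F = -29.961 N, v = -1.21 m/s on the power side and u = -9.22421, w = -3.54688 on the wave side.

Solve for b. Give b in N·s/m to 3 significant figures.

u + w = -12.77109;  u + w = √(2b)·v, so √(2b) = -12.77109/(-1.21) = 10.55462.
b = (√(2b))²/2 = 111.40000/2 = 55.70000.
(Check via u − w = 2F/√(2b): u − w = -5.67733, 2F/√(2b) = -5.67732.)

b = 55.7 N·s/m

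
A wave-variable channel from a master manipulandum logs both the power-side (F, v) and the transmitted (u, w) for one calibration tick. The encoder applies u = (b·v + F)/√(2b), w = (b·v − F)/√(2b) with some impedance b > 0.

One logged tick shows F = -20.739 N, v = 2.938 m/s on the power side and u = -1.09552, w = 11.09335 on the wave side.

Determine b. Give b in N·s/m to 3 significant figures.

u + w = 9.9978;  u + w = √(2b)·v, so √(2b) = 9.9978/2.938 = 3.4029.
b = (√(2b))²/2 = 11.5800/2 = 5.7900.
(Check via u − w = 2F/√(2b): u − w = -12.1889, 2F/√(2b) = -12.1889.)

b = 5.79 N·s/m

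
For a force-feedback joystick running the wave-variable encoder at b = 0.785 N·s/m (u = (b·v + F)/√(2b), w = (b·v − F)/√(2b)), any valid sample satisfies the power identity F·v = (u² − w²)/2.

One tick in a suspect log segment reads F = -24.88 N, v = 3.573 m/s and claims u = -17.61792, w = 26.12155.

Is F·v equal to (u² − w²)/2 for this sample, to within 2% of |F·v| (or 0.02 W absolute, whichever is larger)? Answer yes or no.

no

F·v = (-24.88)×3.573 = -88.8962 W.
(u² − w²)/2 = (310.3911 − 682.3354)/2 = -185.9721 W.
|Δ| = 97.0759;  2% of max(1, |F·v|) = 1.7779.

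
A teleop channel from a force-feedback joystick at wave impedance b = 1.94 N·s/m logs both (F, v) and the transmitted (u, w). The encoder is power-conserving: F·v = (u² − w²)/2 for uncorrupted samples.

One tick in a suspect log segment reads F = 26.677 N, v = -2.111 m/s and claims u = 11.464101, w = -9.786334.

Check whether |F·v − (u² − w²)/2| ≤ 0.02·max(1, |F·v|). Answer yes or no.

no

F·v = 26.677×(-2.111) = -56.315147 W.
(u² − w²)/2 = (131.425612 − 95.772333)/2 = 17.826639 W.
|Δ| = 74.141786;  2% of max(1, |F·v|) = 1.126303.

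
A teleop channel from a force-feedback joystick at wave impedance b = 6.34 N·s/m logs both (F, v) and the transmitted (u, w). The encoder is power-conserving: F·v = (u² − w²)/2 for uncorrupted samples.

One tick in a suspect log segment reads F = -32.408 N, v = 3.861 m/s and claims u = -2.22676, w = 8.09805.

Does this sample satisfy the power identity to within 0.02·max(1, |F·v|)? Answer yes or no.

F·v = (-32.408)×3.861 = -125.12729 W.
(u² − w²)/2 = (4.95846 − 65.57841)/2 = -30.30998 W.
|Δ| = 94.81731;  2% of max(1, |F·v|) = 2.50255.

no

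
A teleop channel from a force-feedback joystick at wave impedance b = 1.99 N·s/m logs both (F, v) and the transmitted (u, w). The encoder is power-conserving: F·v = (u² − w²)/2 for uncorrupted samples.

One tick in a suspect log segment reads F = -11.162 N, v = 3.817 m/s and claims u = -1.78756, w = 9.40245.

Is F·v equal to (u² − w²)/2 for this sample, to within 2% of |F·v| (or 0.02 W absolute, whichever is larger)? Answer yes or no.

F·v = (-11.162)×3.817 = -42.60535 W.
(u² − w²)/2 = (3.19537 − 88.40607)/2 = -42.60535 W.
|Δ| = 0.00001;  2% of max(1, |F·v|) = 0.85211.

yes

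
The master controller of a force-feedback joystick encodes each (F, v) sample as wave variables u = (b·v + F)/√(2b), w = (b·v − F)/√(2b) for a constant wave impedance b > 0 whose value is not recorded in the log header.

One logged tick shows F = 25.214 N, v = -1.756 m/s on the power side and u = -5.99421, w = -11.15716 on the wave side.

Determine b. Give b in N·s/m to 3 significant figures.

b = 47.7 N·s/m

u + w = -17.1514;  u + w = √(2b)·v, so √(2b) = -17.1514/(-1.756) = 9.7673.
b = (√(2b))²/2 = 95.4001/2 = 47.7000.
(Check via u − w = 2F/√(2b): u − w = 5.1629, 2F/√(2b) = 5.1629.)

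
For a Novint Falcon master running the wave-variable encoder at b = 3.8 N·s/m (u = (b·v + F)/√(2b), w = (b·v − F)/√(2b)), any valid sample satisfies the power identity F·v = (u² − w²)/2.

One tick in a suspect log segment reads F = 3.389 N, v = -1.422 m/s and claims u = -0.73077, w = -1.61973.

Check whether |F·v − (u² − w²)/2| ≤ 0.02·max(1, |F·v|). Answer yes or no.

no

F·v = 3.389×(-1.422) = -4.81916 W.
(u² − w²)/2 = (0.53402 − 2.62353)/2 = -1.04475 W.
|Δ| = 3.77441;  2% of max(1, |F·v|) = 0.09638.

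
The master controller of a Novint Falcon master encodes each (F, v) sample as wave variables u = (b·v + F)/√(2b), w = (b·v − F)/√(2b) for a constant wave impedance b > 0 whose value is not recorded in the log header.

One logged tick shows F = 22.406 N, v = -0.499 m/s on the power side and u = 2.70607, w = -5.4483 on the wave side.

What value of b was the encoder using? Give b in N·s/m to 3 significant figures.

b = 15.1 N·s/m

u + w = -2.74223;  u + w = √(2b)·v, so √(2b) = -2.74223/(-0.499) = 5.49545.
b = (√(2b))²/2 = 30.19998/2 = 15.09999.
(Check via u − w = 2F/√(2b): u − w = 8.15437, 2F/√(2b) = 8.15438.)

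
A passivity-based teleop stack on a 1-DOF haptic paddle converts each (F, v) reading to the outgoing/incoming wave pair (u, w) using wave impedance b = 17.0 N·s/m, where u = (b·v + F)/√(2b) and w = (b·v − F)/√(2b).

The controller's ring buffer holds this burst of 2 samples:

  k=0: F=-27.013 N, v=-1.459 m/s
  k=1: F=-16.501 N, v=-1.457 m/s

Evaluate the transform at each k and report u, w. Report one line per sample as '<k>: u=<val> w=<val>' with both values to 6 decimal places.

0: u=-8.886371 w=0.379012
1: u=-7.077747 w=-1.417950

k=0: b·v=17.0×(-1.459)=-24.803000; √(2b)=5.830952; u=(-24.803000+(-27.013))/5.830952=-8.886371, w=(-24.803000−(-27.013))/5.830952=0.379012
k=1: b·v=17.0×(-1.457)=-24.769000; √(2b)=5.830952; u=(-24.769000+(-16.501))/5.830952=-7.077747, w=(-24.769000−(-16.501))/5.830952=-1.417950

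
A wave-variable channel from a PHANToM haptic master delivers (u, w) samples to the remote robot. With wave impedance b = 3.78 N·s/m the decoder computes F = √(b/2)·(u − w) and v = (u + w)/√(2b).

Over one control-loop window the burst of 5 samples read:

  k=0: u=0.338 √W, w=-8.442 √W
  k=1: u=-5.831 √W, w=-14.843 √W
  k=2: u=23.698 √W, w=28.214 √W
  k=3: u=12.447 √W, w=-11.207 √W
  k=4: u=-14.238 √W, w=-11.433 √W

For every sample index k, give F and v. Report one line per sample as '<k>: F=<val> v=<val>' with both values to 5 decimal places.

k=0: u−w=8.78000, u+w=-8.10400; √(b/2)=1.37477, √(2b)=2.74955; F=1.37477×8.78=12.07050, v=-8.10400/2.74955=-2.94740
k=1: u−w=9.01200, u+w=-20.67400; √(b/2)=1.37477, √(2b)=2.74955; F=1.37477×9.012=12.38945, v=-20.67400/2.74955=-7.51906
k=2: u−w=-4.51600, u+w=51.91200; √(b/2)=1.37477, √(2b)=2.74955; F=1.37477×(-4.516)=-6.20847, v=51.91200/2.74955=18.88021
k=3: u−w=23.65400, u+w=1.24000; √(b/2)=1.37477, √(2b)=2.74955; F=1.37477×23.654=32.51887, v=1.24000/2.74955=0.45098
k=4: u−w=-2.80500, u+w=-25.67100; √(b/2)=1.37477, √(2b)=2.74955; F=1.37477×(-2.805)=-3.85624, v=-25.67100/2.74955=-9.33645

0: F=12.07050 v=-2.94740
1: F=12.38945 v=-7.51906
2: F=-6.20847 v=18.88021
3: F=32.51887 v=0.45098
4: F=-3.85624 v=-9.33645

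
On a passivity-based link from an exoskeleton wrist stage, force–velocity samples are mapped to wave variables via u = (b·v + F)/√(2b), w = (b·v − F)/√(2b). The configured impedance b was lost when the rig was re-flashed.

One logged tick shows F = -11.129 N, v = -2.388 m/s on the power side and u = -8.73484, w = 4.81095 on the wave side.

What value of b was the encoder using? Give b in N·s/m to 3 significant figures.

b = 1.35 N·s/m

u + w = -3.92389;  u + w = √(2b)·v, so √(2b) = -3.92389/(-2.388) = 1.64317.
b = (√(2b))²/2 = 2.70001/2 = 1.35000.
(Check via u − w = 2F/√(2b): u − w = -13.54579, 2F/√(2b) = -13.54577.)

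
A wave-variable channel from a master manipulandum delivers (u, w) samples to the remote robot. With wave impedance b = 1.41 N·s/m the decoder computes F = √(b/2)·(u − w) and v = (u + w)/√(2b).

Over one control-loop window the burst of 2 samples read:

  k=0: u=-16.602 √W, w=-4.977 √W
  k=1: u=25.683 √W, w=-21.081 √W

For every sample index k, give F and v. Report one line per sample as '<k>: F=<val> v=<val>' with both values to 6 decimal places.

k=0: u−w=-11.625000, u+w=-21.579000; √(b/2)=0.839643, √(2b)=1.679286; F=0.839643×(-11.625)=-9.760847, v=-21.579000/1.679286=-12.850108
k=1: u−w=46.764000, u+w=4.602000; √(b/2)=0.839643, √(2b)=1.679286; F=0.839643×46.764=39.265055, v=4.602000/1.679286=2.740451

0: F=-9.760847 v=-12.850108
1: F=39.265055 v=2.740451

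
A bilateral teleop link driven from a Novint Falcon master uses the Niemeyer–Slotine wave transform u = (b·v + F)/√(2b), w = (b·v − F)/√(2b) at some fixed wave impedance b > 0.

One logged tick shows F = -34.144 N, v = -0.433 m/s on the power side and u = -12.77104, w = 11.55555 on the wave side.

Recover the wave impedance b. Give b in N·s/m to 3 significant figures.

u + w = -1.21549;  u + w = √(2b)·v, so √(2b) = -1.21549/(-0.433) = 2.80714.
b = (√(2b))²/2 = 7.88001/2 = 3.94001.
(Check via u − w = 2F/√(2b): u − w = -24.32659, 2F/√(2b) = -24.32657.)

b = 3.94 N·s/m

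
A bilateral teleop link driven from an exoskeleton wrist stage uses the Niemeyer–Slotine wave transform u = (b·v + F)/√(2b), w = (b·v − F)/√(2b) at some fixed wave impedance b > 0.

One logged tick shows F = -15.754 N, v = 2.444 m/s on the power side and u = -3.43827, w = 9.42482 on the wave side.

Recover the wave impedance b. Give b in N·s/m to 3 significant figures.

b = 3 N·s/m

u + w = 5.9866;  u + w = √(2b)·v, so √(2b) = 5.9866/2.444 = 2.4495.
b = (√(2b))²/2 = 6.0000/2 = 3.0000.
(Check via u − w = 2F/√(2b): u − w = -12.8631, 2F/√(2b) = -12.8631.)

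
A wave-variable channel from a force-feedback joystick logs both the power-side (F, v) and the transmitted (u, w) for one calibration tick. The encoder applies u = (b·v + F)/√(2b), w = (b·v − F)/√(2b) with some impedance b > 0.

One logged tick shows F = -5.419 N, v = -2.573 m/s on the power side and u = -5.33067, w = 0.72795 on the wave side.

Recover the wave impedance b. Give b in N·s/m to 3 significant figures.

u + w = -4.6027;  u + w = √(2b)·v, so √(2b) = -4.6027/(-2.573) = 1.7889.
b = (√(2b))²/2 = 3.2000/2 = 1.6000.
(Check via u − w = 2F/√(2b): u − w = -6.0586, 2F/√(2b) = -6.0586.)

b = 1.6 N·s/m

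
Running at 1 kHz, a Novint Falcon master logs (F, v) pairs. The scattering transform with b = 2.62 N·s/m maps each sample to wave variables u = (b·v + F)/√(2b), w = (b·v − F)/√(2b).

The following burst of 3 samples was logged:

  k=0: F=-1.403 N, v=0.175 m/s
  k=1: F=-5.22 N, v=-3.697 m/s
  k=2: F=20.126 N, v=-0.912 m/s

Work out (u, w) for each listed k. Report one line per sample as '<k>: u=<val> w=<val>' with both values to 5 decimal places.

0: u=-0.41261 w=0.81320
1: u=-6.51178 w=-1.95104
2: u=7.74825 w=-9.83592

k=0: b·v=2.62×0.175=0.45850; √(2b)=2.28910; u=(0.45850+(-1.403))/2.28910=-0.41261, w=(0.45850−(-1.403))/2.28910=0.81320
k=1: b·v=2.62×(-3.697)=-9.68614; √(2b)=2.28910; u=(-9.68614+(-5.22))/2.28910=-6.51178, w=(-9.68614−(-5.22))/2.28910=-1.95104
k=2: b·v=2.62×(-0.912)=-2.38944; √(2b)=2.28910; u=(-2.38944+20.126)/2.28910=7.74825, w=(-2.38944−20.126)/2.28910=-9.83592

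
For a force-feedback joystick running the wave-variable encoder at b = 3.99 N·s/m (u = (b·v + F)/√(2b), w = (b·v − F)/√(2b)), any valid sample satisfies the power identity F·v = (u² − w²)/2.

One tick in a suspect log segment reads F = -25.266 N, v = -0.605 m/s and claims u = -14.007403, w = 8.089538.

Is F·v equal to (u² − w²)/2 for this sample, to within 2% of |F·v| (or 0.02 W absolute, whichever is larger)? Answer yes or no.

no

F·v = (-25.266)×(-0.605) = 15.285930 W.
(u² − w²)/2 = (196.207339 − 65.440625)/2 = 65.383357 W.
|Δ| = 50.097427;  2% of max(1, |F·v|) = 0.305719.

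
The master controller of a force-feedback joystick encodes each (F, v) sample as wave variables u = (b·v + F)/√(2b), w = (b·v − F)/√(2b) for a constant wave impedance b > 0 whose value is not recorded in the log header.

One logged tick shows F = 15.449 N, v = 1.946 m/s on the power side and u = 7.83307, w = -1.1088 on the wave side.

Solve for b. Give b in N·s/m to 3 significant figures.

u + w = 6.72427;  u + w = √(2b)·v, so √(2b) = 6.72427/1.946 = 3.45543.
b = (√(2b))²/2 = 11.94001/2 = 5.97000.
(Check via u − w = 2F/√(2b): u − w = 8.94187, 2F/√(2b) = 8.94186.)

b = 5.97 N·s/m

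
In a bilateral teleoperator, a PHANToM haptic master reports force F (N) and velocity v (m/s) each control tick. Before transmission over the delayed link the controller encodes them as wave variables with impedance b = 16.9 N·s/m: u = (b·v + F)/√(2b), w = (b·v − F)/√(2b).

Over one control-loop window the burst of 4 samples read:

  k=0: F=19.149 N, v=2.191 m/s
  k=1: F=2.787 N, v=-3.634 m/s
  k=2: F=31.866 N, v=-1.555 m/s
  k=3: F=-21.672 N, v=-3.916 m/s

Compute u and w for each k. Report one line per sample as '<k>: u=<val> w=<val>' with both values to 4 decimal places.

k=0: b·v=16.9×2.191=37.0279; √(2b)=5.8138; u=(37.0279+19.149)/5.8138=9.6627, w=(37.0279−19.149)/5.8138=3.0753
k=1: b·v=16.9×(-3.634)=-61.4146; √(2b)=5.8138; u=(-61.4146+2.787)/5.8138=-10.0843, w=(-61.4146−2.787)/5.8138=-11.0430
k=2: b·v=16.9×(-1.555)=-26.2795; √(2b)=5.8138; u=(-26.2795+31.866)/5.8138=0.9609, w=(-26.2795−31.866)/5.8138=-10.0013
k=3: b·v=16.9×(-3.916)=-66.1804; √(2b)=5.8138; u=(-66.1804+(-21.672))/5.8138=-15.1111, w=(-66.1804−(-21.672))/5.8138=-7.6557

0: u=9.6627 w=3.0753
1: u=-10.0843 w=-11.0430
2: u=0.9609 w=-10.0013
3: u=-15.1111 w=-7.6557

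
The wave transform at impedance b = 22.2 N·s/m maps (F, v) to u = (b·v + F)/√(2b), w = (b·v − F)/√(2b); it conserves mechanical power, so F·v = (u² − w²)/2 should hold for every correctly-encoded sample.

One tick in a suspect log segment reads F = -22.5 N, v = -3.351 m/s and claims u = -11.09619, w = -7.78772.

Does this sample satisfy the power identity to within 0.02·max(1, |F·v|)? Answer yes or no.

no

F·v = (-22.5)×(-3.351) = 75.39750 W.
(u² − w²)/2 = (123.12543 − 60.64858)/2 = 31.23842 W.
|Δ| = 44.15908;  2% of max(1, |F·v|) = 1.50795.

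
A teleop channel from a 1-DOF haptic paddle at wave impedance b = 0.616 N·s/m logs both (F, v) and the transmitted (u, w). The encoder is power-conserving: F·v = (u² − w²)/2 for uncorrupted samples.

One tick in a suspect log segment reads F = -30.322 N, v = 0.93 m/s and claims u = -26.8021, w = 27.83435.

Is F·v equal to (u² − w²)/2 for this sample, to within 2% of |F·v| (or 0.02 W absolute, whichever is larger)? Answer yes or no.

yes

F·v = (-30.322)×0.93 = -28.1995 W.
(u² − w²)/2 = (718.3526 − 774.7510)/2 = -28.1992 W.
|Δ| = 0.0002;  2% of max(1, |F·v|) = 0.5640.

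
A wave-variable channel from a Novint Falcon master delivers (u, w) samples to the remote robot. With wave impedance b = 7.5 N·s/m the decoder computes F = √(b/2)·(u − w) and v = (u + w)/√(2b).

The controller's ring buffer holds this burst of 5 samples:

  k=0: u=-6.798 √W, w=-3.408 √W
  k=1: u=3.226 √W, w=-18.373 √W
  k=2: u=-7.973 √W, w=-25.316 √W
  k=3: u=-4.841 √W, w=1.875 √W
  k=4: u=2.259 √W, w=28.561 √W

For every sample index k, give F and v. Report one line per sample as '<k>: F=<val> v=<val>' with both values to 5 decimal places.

k=0: u−w=-3.39000, u+w=-10.20600; √(b/2)=1.93649, √(2b)=3.87298; F=1.93649×(-3.39)=-6.56471, v=-10.20600/3.87298=-2.63518
k=1: u−w=21.59900, u+w=-15.14700; √(b/2)=1.93649, √(2b)=3.87298; F=1.93649×21.599=41.82628, v=-15.14700/3.87298=-3.91094
k=2: u−w=17.34300, u+w=-33.28900; √(b/2)=1.93649, √(2b)=3.87298; F=1.93649×17.343=33.58458, v=-33.28900/3.87298=-8.59518
k=3: u−w=-6.71600, u+w=-2.96600; √(b/2)=1.93649, √(2b)=3.87298; F=1.93649×(-6.716)=-13.00548, v=-2.96600/3.87298=-0.76582
k=4: u−w=-26.30200, u+w=30.82000; √(b/2)=1.93649, √(2b)=3.87298; F=1.93649×(-26.302)=-50.93360, v=30.82000/3.87298=7.95769

0: F=-6.56471 v=-2.63518
1: F=41.82628 v=-3.91094
2: F=33.58458 v=-8.59518
3: F=-13.00548 v=-0.76582
4: F=-50.93360 v=7.95769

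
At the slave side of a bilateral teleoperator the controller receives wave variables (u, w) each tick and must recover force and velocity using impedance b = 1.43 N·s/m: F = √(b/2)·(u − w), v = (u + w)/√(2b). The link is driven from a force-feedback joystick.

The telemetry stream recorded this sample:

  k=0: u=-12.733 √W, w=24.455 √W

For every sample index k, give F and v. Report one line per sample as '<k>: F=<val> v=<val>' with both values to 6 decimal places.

0: F=-31.445307 v=6.931364

k=0: u−w=-37.188000, u+w=11.722000; √(b/2)=0.845577, √(2b)=1.691153; F=0.845577×(-37.188)=-31.445307, v=11.722000/1.691153=6.931364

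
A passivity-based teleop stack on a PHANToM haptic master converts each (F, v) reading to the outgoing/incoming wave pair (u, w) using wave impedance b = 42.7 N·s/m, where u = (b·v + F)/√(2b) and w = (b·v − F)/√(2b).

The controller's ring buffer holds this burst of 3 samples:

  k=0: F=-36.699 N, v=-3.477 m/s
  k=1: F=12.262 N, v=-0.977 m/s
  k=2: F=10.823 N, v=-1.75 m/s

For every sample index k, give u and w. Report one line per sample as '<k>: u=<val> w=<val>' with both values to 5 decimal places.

k=0: b·v=42.7×(-3.477)=-148.46790; √(2b)=9.24121; u=(-148.46790+(-36.699))/9.24121=-20.03708, w=(-148.46790−(-36.699))/9.24121=-12.09461
k=1: b·v=42.7×(-0.977)=-41.71790; √(2b)=9.24121; u=(-41.71790+12.262)/9.24121=-3.18745, w=(-41.71790−12.262)/9.24121=-5.84121
k=2: b·v=42.7×(-1.75)=-74.72500; √(2b)=9.24121; u=(-74.72500+10.823)/9.24121=-6.91489, w=(-74.72500−10.823)/9.24121=-9.25723

0: u=-20.03708 w=-12.09461
1: u=-3.18745 w=-5.84121
2: u=-6.91489 w=-9.25723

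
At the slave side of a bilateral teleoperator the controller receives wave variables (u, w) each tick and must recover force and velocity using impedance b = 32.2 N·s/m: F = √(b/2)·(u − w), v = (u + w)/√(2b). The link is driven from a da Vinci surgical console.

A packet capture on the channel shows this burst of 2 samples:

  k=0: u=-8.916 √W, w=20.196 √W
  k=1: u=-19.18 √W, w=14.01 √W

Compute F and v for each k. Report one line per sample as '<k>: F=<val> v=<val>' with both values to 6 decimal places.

k=0: u−w=-29.112000, u+w=11.280000; √(b/2)=4.012481, √(2b)=8.024961; F=4.012481×(-29.112)=-116.811333, v=11.280000/8.024961=1.405614
k=1: u−w=-33.190000, u+w=-5.170000; √(b/2)=4.012481, √(2b)=8.024961; F=4.012481×(-33.19)=-133.174229, v=-5.170000/8.024961=-0.644240

0: F=-116.811333 v=1.405614
1: F=-133.174229 v=-0.644240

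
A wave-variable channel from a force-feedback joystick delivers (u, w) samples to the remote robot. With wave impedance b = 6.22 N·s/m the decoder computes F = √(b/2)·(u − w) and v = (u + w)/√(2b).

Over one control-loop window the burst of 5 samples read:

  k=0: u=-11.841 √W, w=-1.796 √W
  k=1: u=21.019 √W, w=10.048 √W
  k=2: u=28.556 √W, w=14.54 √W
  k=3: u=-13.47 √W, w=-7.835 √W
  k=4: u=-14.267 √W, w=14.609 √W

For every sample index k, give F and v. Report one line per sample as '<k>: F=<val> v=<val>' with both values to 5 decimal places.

0: F=-17.71455 v=-3.86642
1: F=19.34757 v=8.80824
2: F=24.71749 v=12.21875
3: F=-9.93743 v=-6.04048
4: F=-50.92338 v=0.09697

k=0: u−w=-10.04500, u+w=-13.63700; √(b/2)=1.76352, √(2b)=3.52704; F=1.76352×(-10.045)=-17.71455, v=-13.63700/3.52704=-3.86642
k=1: u−w=10.97100, u+w=31.06700; √(b/2)=1.76352, √(2b)=3.52704; F=1.76352×10.971=19.34757, v=31.06700/3.52704=8.80824
k=2: u−w=14.01600, u+w=43.09600; √(b/2)=1.76352, √(2b)=3.52704; F=1.76352×14.016=24.71749, v=43.09600/3.52704=12.21875
k=3: u−w=-5.63500, u+w=-21.30500; √(b/2)=1.76352, √(2b)=3.52704; F=1.76352×(-5.635)=-9.93743, v=-21.30500/3.52704=-6.04048
k=4: u−w=-28.87600, u+w=0.34200; √(b/2)=1.76352, √(2b)=3.52704; F=1.76352×(-28.876)=-50.92338, v=0.34200/3.52704=0.09697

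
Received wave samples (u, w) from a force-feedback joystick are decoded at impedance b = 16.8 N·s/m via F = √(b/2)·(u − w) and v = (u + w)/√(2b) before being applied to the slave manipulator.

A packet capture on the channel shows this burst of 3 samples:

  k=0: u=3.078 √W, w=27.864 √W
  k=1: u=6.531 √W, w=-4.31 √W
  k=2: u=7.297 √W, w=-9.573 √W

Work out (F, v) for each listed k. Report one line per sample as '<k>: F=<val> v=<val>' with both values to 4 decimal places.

k=0: u−w=-24.7860, u+w=30.9420; √(b/2)=2.8983, √(2b)=5.7966; F=2.8983×(-24.786)=-71.8367, v=30.9420/5.7966=5.3380
k=1: u−w=10.8410, u+w=2.2210; √(b/2)=2.8983, √(2b)=5.7966; F=2.8983×10.841=31.4202, v=2.2210/5.7966=0.3832
k=2: u−w=16.8700, u+w=-2.2760; √(b/2)=2.8983, √(2b)=5.7966; F=2.8983×16.87=48.8939, v=-2.2760/5.7966=-0.3926

0: F=-71.8367 v=5.3380
1: F=31.4202 v=0.3832
2: F=48.8939 v=-0.3926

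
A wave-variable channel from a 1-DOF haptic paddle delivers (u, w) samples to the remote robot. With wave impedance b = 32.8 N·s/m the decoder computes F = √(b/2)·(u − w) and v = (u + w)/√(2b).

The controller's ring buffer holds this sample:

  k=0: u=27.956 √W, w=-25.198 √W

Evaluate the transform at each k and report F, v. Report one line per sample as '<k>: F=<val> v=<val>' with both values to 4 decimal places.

0: F=215.2573 v=0.3405

k=0: u−w=53.1540, u+w=2.7580; √(b/2)=4.0497, √(2b)=8.0994; F=4.0497×53.154=215.2573, v=2.7580/8.0994=0.3405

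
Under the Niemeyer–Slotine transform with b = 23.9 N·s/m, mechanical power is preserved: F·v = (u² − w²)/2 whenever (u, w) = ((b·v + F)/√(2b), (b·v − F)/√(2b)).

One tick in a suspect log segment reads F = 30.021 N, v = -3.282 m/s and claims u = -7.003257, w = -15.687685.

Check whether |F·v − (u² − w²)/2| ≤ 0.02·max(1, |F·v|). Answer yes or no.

yes

F·v = 30.021×(-3.282) = -98.528922 W.
(u² − w²)/2 = (49.045609 − 246.103461)/2 = -98.528926 W.
|Δ| = 0.000004;  2% of max(1, |F·v|) = 1.970578.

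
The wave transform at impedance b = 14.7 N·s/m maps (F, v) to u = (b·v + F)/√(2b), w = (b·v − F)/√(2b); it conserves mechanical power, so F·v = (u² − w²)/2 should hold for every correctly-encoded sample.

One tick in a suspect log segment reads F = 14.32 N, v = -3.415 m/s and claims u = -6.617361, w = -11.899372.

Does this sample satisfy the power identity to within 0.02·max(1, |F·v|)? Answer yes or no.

yes

F·v = 14.32×(-3.415) = -48.902800 W.
(u² − w²)/2 = (43.789467 − 141.595054)/2 = -48.902794 W.
|Δ| = 0.000006;  2% of max(1, |F·v|) = 0.978056.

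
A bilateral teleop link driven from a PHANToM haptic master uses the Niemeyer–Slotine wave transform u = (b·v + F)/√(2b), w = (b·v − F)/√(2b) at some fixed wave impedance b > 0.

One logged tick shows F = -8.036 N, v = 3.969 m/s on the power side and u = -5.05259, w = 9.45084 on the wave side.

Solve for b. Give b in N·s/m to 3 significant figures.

b = 0.614 N·s/m

u + w = 4.39825;  u + w = √(2b)·v, so √(2b) = 4.39825/3.969 = 1.10815.
b = (√(2b))²/2 = 1.22800/2 = 0.61400.
(Check via u − w = 2F/√(2b): u − w = -14.50343, 2F/√(2b) = -14.50344.)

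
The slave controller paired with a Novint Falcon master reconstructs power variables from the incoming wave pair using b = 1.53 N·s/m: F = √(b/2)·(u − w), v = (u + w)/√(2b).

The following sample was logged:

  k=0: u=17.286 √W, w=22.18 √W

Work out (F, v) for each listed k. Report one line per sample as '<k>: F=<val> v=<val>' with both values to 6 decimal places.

0: F=-4.280502 v=22.561211

k=0: u−w=-4.894000, u+w=39.466000; √(b/2)=0.874643, √(2b)=1.749286; F=0.874643×(-4.894)=-4.280502, v=39.466000/1.749286=22.561211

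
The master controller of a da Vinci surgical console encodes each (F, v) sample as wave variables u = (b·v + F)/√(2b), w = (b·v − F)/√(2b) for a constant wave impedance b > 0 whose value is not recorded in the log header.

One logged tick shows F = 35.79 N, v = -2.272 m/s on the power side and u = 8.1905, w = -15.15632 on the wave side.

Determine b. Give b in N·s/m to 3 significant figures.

b = 4.7 N·s/m

u + w = -6.9658;  u + w = √(2b)·v, so √(2b) = -6.9658/(-2.272) = 3.0659.
b = (√(2b))²/2 = 9.4000/2 = 4.7000.
(Check via u − w = 2F/√(2b): u − w = 23.3468, 2F/√(2b) = 23.3468.)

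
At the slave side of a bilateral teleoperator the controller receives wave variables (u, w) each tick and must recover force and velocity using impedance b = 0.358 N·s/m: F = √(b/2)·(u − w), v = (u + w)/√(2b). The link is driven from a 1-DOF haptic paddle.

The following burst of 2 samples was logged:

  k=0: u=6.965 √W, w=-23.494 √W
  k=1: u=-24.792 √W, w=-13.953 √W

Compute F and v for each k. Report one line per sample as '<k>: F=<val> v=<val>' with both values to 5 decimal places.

0: F=12.88671 v=-19.53395
1: F=-4.58581 v=-45.78879

k=0: u−w=30.45900, u+w=-16.52900; √(b/2)=0.42308, √(2b)=0.84617; F=0.42308×30.459=12.88671, v=-16.52900/0.84617=-19.53395
k=1: u−w=-10.83900, u+w=-38.74500; √(b/2)=0.42308, √(2b)=0.84617; F=0.42308×(-10.839)=-4.58581, v=-38.74500/0.84617=-45.78879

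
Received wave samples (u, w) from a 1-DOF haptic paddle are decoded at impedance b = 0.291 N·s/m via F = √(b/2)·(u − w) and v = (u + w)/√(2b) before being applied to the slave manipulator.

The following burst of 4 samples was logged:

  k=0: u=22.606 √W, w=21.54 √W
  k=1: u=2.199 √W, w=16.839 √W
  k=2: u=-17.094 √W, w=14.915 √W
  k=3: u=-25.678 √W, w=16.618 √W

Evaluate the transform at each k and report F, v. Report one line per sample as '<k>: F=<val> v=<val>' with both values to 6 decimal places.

0: F=0.406620 v=57.866853
1: F=-5.584349 v=24.955130
2: F=-12.209661 v=-2.856247
3: F=-16.133582 v=-11.875905

k=0: u−w=1.066000, u+w=44.146000; √(b/2)=0.381445, √(2b)=0.762889; F=0.381445×1.066=0.406620, v=44.146000/0.762889=57.866853
k=1: u−w=-14.640000, u+w=19.038000; √(b/2)=0.381445, √(2b)=0.762889; F=0.381445×(-14.64)=-5.584349, v=19.038000/0.762889=24.955130
k=2: u−w=-32.009000, u+w=-2.179000; √(b/2)=0.381445, √(2b)=0.762889; F=0.381445×(-32.009)=-12.209661, v=-2.179000/0.762889=-2.856247
k=3: u−w=-42.296000, u+w=-9.060000; √(b/2)=0.381445, √(2b)=0.762889; F=0.381445×(-42.296)=-16.133582, v=-9.060000/0.762889=-11.875905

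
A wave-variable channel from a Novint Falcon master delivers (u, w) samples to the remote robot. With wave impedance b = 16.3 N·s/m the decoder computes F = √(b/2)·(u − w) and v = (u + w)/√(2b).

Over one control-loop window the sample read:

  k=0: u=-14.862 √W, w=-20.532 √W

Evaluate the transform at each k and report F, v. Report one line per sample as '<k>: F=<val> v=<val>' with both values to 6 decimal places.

k=0: u−w=5.670000, u+w=-35.394000; √(b/2)=2.854820, √(2b)=5.709641; F=2.854820×5.67=16.186832, v=-35.394000/5.709641=-6.198989

0: F=16.186832 v=-6.198989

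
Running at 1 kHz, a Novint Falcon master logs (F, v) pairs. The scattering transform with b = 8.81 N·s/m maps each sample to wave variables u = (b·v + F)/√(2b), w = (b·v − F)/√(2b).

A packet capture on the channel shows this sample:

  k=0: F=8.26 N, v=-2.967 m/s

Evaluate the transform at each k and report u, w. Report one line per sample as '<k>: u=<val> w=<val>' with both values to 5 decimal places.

0: u=-4.25938 w=-8.19495

k=0: b·v=8.81×(-2.967)=-26.13927; √(2b)=4.19762; u=(-26.13927+8.26)/4.19762=-4.25938, w=(-26.13927−8.26)/4.19762=-8.19495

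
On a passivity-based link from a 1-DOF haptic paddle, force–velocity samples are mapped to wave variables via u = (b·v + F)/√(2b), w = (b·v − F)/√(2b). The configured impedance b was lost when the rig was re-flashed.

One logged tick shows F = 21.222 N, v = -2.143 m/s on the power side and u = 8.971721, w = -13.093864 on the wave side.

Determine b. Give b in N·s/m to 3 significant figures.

b = 1.85 N·s/m

u + w = -4.122143;  u + w = √(2b)·v, so √(2b) = -4.122143/(-2.143) = 1.923538.
b = (√(2b))²/2 = 3.700000/2 = 1.850000.
(Check via u − w = 2F/√(2b): u − w = 22.065585, 2F/√(2b) = 22.065584.)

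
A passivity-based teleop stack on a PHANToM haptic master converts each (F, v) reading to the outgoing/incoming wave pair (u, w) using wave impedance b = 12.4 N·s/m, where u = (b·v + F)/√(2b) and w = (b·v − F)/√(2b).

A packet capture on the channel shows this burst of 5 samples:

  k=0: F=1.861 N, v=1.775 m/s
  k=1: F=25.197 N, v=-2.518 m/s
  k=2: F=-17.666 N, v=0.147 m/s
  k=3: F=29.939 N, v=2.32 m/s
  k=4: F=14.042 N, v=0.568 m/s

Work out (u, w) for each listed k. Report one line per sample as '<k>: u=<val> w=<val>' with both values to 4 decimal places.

0: u=4.7934 w=4.0460
1: u=-1.2101 w=-11.3294
2: u=-3.1814 w=3.9134
3: u=11.7886 w=-0.2351
4: u=4.2340 w=-1.4054

k=0: b·v=12.4×1.775=22.0100; √(2b)=4.9800; u=(22.0100+1.861)/4.9800=4.7934, w=(22.0100−1.861)/4.9800=4.0460
k=1: b·v=12.4×(-2.518)=-31.2232; √(2b)=4.9800; u=(-31.2232+25.197)/4.9800=-1.2101, w=(-31.2232−25.197)/4.9800=-11.3294
k=2: b·v=12.4×0.147=1.8228; √(2b)=4.9800; u=(1.8228+(-17.666))/4.9800=-3.1814, w=(1.8228−(-17.666))/4.9800=3.9134
k=3: b·v=12.4×2.32=28.7680; √(2b)=4.9800; u=(28.7680+29.939)/4.9800=11.7886, w=(28.7680−29.939)/4.9800=-0.2351
k=4: b·v=12.4×0.568=7.0432; √(2b)=4.9800; u=(7.0432+14.042)/4.9800=4.2340, w=(7.0432−14.042)/4.9800=-1.4054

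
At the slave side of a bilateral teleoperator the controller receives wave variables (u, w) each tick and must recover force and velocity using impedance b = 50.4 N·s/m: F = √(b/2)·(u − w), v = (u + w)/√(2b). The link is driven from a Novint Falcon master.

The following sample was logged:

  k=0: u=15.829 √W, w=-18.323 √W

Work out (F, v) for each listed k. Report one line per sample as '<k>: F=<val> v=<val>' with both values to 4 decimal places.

0: F=171.4417 v=-0.2484

k=0: u−w=34.1520, u+w=-2.4940; √(b/2)=5.0200, √(2b)=10.0399; F=5.0200×34.152=171.4417, v=-2.4940/10.0399=-0.2484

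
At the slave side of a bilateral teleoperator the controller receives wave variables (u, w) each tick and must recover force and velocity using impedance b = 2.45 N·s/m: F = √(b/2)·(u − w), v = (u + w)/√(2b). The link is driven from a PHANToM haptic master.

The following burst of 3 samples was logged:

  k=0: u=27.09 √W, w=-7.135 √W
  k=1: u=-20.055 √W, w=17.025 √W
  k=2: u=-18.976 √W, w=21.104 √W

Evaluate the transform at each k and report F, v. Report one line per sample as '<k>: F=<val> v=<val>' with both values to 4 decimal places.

0: F=37.8801 v=9.0148
1: F=-41.0400 v=-1.3688
2: F=-44.3604 v=0.9613

k=0: u−w=34.2250, u+w=19.9550; √(b/2)=1.1068, √(2b)=2.2136; F=1.1068×34.225=37.8801, v=19.9550/2.2136=9.0148
k=1: u−w=-37.0800, u+w=-3.0300; √(b/2)=1.1068, √(2b)=2.2136; F=1.1068×(-37.08)=-41.0400, v=-3.0300/2.2136=-1.3688
k=2: u−w=-40.0800, u+w=2.1280; √(b/2)=1.1068, √(2b)=2.2136; F=1.1068×(-40.08)=-44.3604, v=2.1280/2.2136=0.9613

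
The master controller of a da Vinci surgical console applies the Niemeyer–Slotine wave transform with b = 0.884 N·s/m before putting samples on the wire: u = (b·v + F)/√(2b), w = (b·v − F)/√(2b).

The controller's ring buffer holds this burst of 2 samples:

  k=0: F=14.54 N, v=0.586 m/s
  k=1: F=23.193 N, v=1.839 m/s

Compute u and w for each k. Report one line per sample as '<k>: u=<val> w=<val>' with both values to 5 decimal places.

0: u=11.32470 w=-10.54552
1: u=18.66541 w=-16.22016

k=0: b·v=0.884×0.586=0.51802; √(2b)=1.32966; u=(0.51802+14.54)/1.32966=11.32470, w=(0.51802−14.54)/1.32966=-10.54552
k=1: b·v=0.884×1.839=1.62568; √(2b)=1.32966; u=(1.62568+23.193)/1.32966=18.66541, w=(1.62568−23.193)/1.32966=-16.22016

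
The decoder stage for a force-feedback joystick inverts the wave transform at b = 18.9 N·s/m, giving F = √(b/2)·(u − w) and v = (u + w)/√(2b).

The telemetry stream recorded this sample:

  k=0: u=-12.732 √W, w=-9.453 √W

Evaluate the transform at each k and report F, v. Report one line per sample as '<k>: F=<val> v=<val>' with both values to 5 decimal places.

0: F=-10.07993 v=-3.60839

k=0: u−w=-3.27900, u+w=-22.18500; √(b/2)=3.07409, √(2b)=6.14817; F=3.07409×(-3.279)=-10.07993, v=-22.18500/6.14817=-3.60839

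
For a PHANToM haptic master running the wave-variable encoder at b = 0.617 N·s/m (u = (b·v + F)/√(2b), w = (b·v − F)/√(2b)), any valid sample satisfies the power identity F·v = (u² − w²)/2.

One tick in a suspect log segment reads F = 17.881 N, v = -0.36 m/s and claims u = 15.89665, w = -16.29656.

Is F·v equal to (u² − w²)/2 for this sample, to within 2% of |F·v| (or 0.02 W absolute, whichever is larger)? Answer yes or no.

yes

F·v = 17.881×(-0.36) = -6.4372 W.
(u² − w²)/2 = (252.7035 − 265.5779)/2 = -6.4372 W.
|Δ| = 0.0000;  2% of max(1, |F·v|) = 0.1287.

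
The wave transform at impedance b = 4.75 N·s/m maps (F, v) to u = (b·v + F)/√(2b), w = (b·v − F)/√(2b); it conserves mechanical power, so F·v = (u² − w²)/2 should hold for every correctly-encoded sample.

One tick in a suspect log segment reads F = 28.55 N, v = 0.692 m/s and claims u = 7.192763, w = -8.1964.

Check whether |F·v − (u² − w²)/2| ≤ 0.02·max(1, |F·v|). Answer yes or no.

no

F·v = 28.55×0.692 = 19.756600 W.
(u² − w²)/2 = (51.735840 − 67.180973)/2 = -7.722567 W.
|Δ| = 27.479167;  2% of max(1, |F·v|) = 0.395132.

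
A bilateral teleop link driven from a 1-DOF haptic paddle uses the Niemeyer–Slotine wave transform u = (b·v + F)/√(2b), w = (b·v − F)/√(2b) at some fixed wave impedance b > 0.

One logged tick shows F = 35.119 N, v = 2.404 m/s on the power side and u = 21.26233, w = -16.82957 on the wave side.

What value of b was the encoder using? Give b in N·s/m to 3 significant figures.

b = 1.7 N·s/m

u + w = 4.4328;  u + w = √(2b)·v, so √(2b) = 4.4328/2.404 = 1.8439.
b = (√(2b))²/2 = 3.4000/2 = 1.7000.
(Check via u − w = 2F/√(2b): u − w = 38.0919, 2F/√(2b) = 38.0919.)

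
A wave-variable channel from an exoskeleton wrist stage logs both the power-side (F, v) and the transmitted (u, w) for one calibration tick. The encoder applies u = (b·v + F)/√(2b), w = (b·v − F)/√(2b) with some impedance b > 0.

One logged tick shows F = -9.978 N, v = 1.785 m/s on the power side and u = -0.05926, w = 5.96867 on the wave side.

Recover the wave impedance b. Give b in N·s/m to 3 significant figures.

u + w = 5.9094;  u + w = √(2b)·v, so √(2b) = 5.9094/1.785 = 3.3106.
b = (√(2b))²/2 = 10.9600/2 = 5.4800.
(Check via u − w = 2F/√(2b): u − w = -6.0279, 2F/√(2b) = -6.0279.)

b = 5.48 N·s/m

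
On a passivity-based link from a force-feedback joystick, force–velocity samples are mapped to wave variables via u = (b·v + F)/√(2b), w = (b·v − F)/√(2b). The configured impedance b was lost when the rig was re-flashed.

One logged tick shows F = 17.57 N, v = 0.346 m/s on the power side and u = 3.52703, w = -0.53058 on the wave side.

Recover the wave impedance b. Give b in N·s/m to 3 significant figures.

b = 37.5 N·s/m

u + w = 2.99645;  u + w = √(2b)·v, so √(2b) = 2.99645/0.346 = 8.66026.
b = (√(2b))²/2 = 75.00011/2 = 37.50005.
(Check via u − w = 2F/√(2b): u − w = 4.05761, 2F/√(2b) = 4.05761.)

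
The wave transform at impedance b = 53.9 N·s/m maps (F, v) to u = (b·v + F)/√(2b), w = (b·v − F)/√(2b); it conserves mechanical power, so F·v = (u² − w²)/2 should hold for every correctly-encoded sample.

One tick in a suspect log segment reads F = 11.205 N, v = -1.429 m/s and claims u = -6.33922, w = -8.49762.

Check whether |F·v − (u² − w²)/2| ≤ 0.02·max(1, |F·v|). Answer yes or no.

F·v = 11.205×(-1.429) = -16.01195 W.
(u² − w²)/2 = (40.18571 − 72.20955)/2 = -16.01192 W.
|Δ| = 0.00003;  2% of max(1, |F·v|) = 0.32024.

yes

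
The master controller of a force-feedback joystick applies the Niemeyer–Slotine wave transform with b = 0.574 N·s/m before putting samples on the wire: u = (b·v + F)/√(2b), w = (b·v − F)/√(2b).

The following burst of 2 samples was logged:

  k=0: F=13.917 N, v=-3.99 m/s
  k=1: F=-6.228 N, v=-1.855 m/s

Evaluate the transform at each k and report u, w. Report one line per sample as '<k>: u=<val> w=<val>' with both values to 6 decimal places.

0: u=10.851431 w=-15.126507
1: u=-6.806464 w=4.818929

k=0: b·v=0.574×(-3.99)=-2.290260; √(2b)=1.071448; u=(-2.290260+13.917)/1.071448=10.851431, w=(-2.290260−13.917)/1.071448=-15.126507
k=1: b·v=0.574×(-1.855)=-1.064770; √(2b)=1.071448; u=(-1.064770+(-6.228))/1.071448=-6.806464, w=(-1.064770−(-6.228))/1.071448=4.818929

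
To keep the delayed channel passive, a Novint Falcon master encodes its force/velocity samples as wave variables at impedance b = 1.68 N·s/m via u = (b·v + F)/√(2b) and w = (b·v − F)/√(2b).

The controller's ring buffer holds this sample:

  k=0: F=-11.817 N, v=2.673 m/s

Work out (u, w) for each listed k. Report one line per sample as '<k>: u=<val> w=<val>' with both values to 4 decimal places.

0: u=-3.9969 w=8.8965

k=0: b·v=1.68×2.673=4.4906; √(2b)=1.8330; u=(4.4906+(-11.817))/1.8330=-3.9969, w=(4.4906−(-11.817))/1.8330=8.8965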